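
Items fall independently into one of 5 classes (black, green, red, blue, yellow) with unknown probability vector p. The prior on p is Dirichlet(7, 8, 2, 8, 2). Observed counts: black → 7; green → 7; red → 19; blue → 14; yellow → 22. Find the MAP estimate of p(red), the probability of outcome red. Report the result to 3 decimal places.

The posterior is Dirichlet(αᵢ + nᵢ) = Dirichlet(14, 15, 21, 22, 24).
For a Dirichlet(a₁,…,a_K) with all aᵢ > 1, the mode has j-th component (aⱼ − 1)/(Σaᵢ − K).
Here Σaᵢ = 96 and K = 5, so p(red) = (21 − 1)/(96 − 5) = 20/91 ≈ 0.220.

MAP estimate of p(red) = 0.220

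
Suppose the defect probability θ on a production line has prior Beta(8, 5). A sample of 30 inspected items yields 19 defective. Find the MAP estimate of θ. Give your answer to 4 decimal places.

θ̂_MAP = 0.6341

Prior: Beta(8, 5).
Data: 19 successes in 30 trials. The binomial likelihood contributes θ^19(1−θ)^11, so the posterior is Beta(8+19, 5+11) = Beta(27, 16).
For Beta(a, b) with a, b > 1 the mode is (a−1)/(a+b−2) = 26/41 ≈ 0.6341.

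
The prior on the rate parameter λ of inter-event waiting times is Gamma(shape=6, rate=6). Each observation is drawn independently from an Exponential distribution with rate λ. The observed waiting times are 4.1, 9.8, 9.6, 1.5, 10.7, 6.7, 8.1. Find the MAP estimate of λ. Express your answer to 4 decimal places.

λ̂_MAP = 0.2124

The Exponential(rate=λ) likelihood is ∝ λ^n e^(−λΣtᵢ). Here n = 7 and Σtᵢ = 4.1 + 9.8 + 9.6 + 1.5 + 10.7 + 6.7 + 8.1 = 50.5.
Posterior ∝ λ^5e^(−6λ) · λ^7e^(−50.5λ) = λ^12e^(−56.5λ), i.e. Gamma(13, 56.5).
Mode = (a−1)/b = 12/56.5 ≈ 0.2124.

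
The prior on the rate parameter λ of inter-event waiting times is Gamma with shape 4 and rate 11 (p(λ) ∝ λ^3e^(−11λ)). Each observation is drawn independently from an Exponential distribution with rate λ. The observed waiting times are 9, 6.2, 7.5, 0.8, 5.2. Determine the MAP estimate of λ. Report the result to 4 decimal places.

λ̂_MAP = 0.2015

The Exponential(rate=λ) likelihood is ∝ λ^n e^(−λΣtᵢ). Here n = 5 and Σtᵢ = 9 + 6.2 + 7.5 + 0.8 + 5.2 = 28.7.
Posterior ∝ λ^3e^(−11λ) · λ^5e^(−28.7λ) = λ^8e^(−39.7λ), i.e. Gamma(9, 39.7).
Mode = (a−1)/b = 8/39.7 ≈ 0.2015.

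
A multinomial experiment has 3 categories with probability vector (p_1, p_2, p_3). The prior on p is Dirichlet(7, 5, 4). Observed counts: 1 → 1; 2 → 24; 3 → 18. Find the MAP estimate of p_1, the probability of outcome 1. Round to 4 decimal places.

The posterior is Dirichlet(αᵢ + nᵢ) = Dirichlet(8, 29, 22).
For a Dirichlet(a₁,…,a_K) with all aᵢ > 1, the mode has j-th component (aⱼ − 1)/(Σaᵢ − K).
Here Σaᵢ = 59 and K = 3, so p_1 = (8 − 1)/(59 − 3) = 7/56 ≈ 0.1250.

MAP estimate: 0.1250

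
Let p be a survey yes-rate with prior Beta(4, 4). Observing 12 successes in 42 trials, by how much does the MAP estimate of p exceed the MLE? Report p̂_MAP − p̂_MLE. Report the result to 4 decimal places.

Posterior is Beta(16, 34); MAP = (16−1)/(50−2) = 15/48 ≈ 0.31250.
MLE ignores the prior: p̂_MLE = k/n = 12/42 ≈ 0.28571.
Difference = 15/48 − 12/42 = 3/112 ≈ 0.0268.

MAP − MLE = 0.0268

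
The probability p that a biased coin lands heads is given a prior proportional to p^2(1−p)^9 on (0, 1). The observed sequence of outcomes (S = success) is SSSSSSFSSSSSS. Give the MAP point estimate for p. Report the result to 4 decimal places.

p̂_MAP = 0.5833

The prior density ∝ p^2(1−p)^9 is the kernel of Beta(3, 10).
Data: 12 successes in 13 trials (from the sequence). The binomial likelihood contributes p^12(1−p)^1, so the posterior is Beta(3+12, 10+1) = Beta(15, 11).
For Beta(a, b) with a, b > 1 the mode is (a−1)/(a+b−2) = 14/24 ≈ 0.5833.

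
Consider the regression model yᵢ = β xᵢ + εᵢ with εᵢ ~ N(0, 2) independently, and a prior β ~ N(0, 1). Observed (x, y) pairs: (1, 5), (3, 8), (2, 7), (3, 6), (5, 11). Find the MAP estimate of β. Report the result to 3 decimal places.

β̂_MAP = 2.320

log p(β | y) = −Σ(yᵢ − βxᵢ)²/(2·2) − β²/(2·1) + const.
Setting the derivative to zero: Σxᵢ(yᵢ − βxᵢ)/2 − β/1 = 0, so β = Σxᵢyᵢ / (Σxᵢ² + σ²/τ²).
Σxᵢyᵢ = 1·5 + 3·8 + 2·7 + 3·6 + 5·11 = 116; Σxᵢ² = 48; σ²/τ² = 2.
β̂_MAP = 116 / (48 + 2) = 116/50 ≈ 2.320.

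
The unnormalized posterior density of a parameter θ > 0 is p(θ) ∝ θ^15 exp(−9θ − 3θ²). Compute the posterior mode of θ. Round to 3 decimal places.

θ̂_MAP = 1.000

ℓ'(θ) = 15/θ − 9 − 6θ. Setting this to zero and multiplying by θ: 6θ² + 9θ − 15 = 0.
θ = (−9 + √(9² + 4·6·15)) / (2·6) = (−9 + √441) / 12 = (−9 + 21)/12 = 1.
ℓ''(θ) = −15/θ² − 6 < 0, confirming a maximum.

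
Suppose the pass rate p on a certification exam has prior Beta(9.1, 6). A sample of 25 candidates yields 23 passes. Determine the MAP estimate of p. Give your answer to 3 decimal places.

p̂_MAP = 0.816

Prior: Beta(9.1, 6).
Data: 23 successes in 25 trials. The binomial likelihood contributes p^23(1−p)^2, so the posterior is Beta(9.1+23, 6+2) = Beta(32.1, 8).
For Beta(a, b) with a, b > 1 the mode is (a−1)/(a+b−2) = 31.1/38.1 ≈ 0.816.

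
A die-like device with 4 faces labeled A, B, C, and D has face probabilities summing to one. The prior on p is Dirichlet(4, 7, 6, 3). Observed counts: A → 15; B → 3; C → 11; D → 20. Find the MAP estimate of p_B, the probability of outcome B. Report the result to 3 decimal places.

The posterior is Dirichlet(αᵢ + nᵢ) = Dirichlet(19, 10, 17, 23).
For a Dirichlet(a₁,…,a_K) with all aᵢ > 1, the mode has j-th component (aⱼ − 1)/(Σaᵢ − K).
Here Σaᵢ = 69 and K = 4, so p_B = (10 − 1)/(69 − 4) = 9/65 ≈ 0.138.

MAP estimate of p_B = 0.138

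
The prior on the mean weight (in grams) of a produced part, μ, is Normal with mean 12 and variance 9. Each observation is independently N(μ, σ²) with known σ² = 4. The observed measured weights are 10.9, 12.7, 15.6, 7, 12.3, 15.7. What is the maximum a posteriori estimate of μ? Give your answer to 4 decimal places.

μ̂_MAP = 12.3414

n = 6; x̄ = (10.9 + 12.7 + 15.6 + 7 + 12.3 + 15.7)/6 = 74.2/6 = 371/30 ≈ 12.3667.
For a Normal prior and Normal likelihood with known variance, the posterior is Normal; its mode equals its mean, the precision-weighted average.
Prior precision 1/σ₀² = 1/9; data precision n/σ² = 6/4 = 1.5.
μ̂ = ((1/9)·12 + 1.5·(371/30)) / (1/9 + 1.5) = (1193/60)/(29/18) = 3579/290 ≈ 12.3414.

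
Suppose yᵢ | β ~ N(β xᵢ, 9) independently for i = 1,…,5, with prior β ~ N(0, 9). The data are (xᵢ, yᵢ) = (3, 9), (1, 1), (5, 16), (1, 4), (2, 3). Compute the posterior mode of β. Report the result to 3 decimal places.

log p(β | y) = −Σ(yᵢ − βxᵢ)²/(2·9) − β²/(2·9) + const.
Setting the derivative to zero: Σxᵢ(yᵢ − βxᵢ)/9 − β/9 = 0, so β = Σxᵢyᵢ / (Σxᵢ² + σ²/τ²).
Σxᵢyᵢ = 3·9 + 1·1 + 5·16 + 1·4 + 2·3 = 118; Σxᵢ² = 40; σ²/τ² = 1.
β̂_MAP = 118 / (40 + 1) = 118/41 ≈ 2.878.

β̂_MAP = 2.878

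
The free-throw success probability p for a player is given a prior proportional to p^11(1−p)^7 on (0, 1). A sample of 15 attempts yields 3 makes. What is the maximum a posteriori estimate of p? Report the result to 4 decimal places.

p̂_MAP = 0.4242

The prior density ∝ p^11(1−p)^7 is the kernel of Beta(12, 8).
Data: 3 successes in 15 trials. The binomial likelihood contributes p^3(1−p)^12, so the posterior is Beta(12+3, 8+12) = Beta(15, 20).
For Beta(a, b) with a, b > 1 the mode is (a−1)/(a+b−2) = 14/33 ≈ 0.4242.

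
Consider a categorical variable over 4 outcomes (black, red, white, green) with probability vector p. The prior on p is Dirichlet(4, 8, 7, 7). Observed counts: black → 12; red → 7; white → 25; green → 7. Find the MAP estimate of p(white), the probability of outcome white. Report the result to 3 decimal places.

MAP estimate of p(white) = 0.425

The posterior is Dirichlet(αᵢ + nᵢ) = Dirichlet(16, 15, 32, 14).
For a Dirichlet(a₁,…,a_K) with all aᵢ > 1, the mode has j-th component (aⱼ − 1)/(Σaᵢ − K).
Here Σaᵢ = 77 and K = 4, so p(white) = (32 − 1)/(77 − 4) = 31/73 ≈ 0.425.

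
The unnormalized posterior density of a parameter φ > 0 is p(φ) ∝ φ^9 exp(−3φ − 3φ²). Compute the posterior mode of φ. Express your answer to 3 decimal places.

φ̂_MAP = 1.000

ℓ'(φ) = 9/φ − 3 − 6φ. Setting this to zero and multiplying by φ: 6φ² + 3φ − 9 = 0.
φ = (−3 + √(3² + 4·6·9)) / (2·6) = (−3 + √225) / 12 = (−3 + 15)/12 = 1.
ℓ''(φ) = −9/φ² − 6 < 0, confirming a maximum.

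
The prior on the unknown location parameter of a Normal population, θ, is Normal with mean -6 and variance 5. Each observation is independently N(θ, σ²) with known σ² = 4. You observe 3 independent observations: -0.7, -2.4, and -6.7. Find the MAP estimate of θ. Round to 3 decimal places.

n = 3; x̄ = ((-0.7) + (-2.4) + (-6.7))/3 = -9.8/3 = -49/15 ≈ -3.2667.
For a Normal prior and Normal likelihood with known variance, the posterior is Normal; its mode equals its mean, the precision-weighted average.
Prior precision 1/σ₀² = 1/5 = 0.2; data precision n/σ² = 3/4 = 0.75.
θ̂ = (0.2·(-6) + 0.75·(-49/15)) / (0.2 + 0.75) = (-3.65)/0.95 = -73/19 ≈ -3.842.

θ̂_MAP = -3.842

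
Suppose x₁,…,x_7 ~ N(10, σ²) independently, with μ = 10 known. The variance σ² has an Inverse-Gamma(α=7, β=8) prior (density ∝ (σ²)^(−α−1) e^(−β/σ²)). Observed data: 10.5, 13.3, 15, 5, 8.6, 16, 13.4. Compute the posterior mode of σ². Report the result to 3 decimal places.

Sum of squared deviations about the known mean: SS = (10.5−10)² + (13.3−10)² + (15−10)² + (5−10)² + (8.6−10)² + (16−10)² + (13.4−10)² = 110.66.
The Normal likelihood contributes (σ²)^(−n/2) exp(−SS/(2σ²)), so the posterior is Inverse-Gamma(α + n/2, β + SS/2) = Inverse-Gamma(10.5, 63.33).
The mode of Inverse-Gamma(a, b) is b/(a+1) = 63.33/11.5 ≈ 5.507.

σ̂²_MAP = 5.507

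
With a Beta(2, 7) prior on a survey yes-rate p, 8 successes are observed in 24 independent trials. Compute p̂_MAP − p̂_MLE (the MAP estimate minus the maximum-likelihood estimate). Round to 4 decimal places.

MAP − MLE = -0.0430

Posterior is Beta(10, 23); MAP = (10−1)/(33−2) = 9/31 ≈ 0.29032.
MLE ignores the prior: p̂_MLE = k/n = 8/24 ≈ 0.33333.
Difference = 9/31 − 8/24 = -4/93 ≈ -0.0430.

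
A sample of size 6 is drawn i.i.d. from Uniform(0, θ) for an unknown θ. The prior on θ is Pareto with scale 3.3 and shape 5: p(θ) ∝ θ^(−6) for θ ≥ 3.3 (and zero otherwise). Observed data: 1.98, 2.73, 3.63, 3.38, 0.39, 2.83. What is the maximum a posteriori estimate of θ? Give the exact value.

The Uniform(0, θ) likelihood is θ^(−n) for θ ≥ max(xᵢ), zero otherwise. Here max(xᵢ) = 3.63.
Posterior ∝ θ^(−6) · θ^(−6) = θ^(−12) on θ ≥ max(3.3, 3.63) = 3.63.
This density is strictly decreasing in θ, so the posterior mode lies at the lower boundary of the support.

θ̂_MAP = 3.63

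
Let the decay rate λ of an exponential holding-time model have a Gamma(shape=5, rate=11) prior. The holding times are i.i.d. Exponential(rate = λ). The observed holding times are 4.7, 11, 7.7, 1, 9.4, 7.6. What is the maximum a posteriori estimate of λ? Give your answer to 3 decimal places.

The Exponential(rate=λ) likelihood is ∝ λ^n e^(−λΣtᵢ). Here n = 6 and Σtᵢ = 4.7 + 11 + 7.7 + 1 + 9.4 + 7.6 = 41.4.
Posterior ∝ λ^4e^(−11λ) · λ^6e^(−41.4λ) = λ^10e^(−52.4λ), i.e. Gamma(11, 52.4).
Mode = (a−1)/b = 10/52.4 ≈ 0.191.

λ̂_MAP = 0.191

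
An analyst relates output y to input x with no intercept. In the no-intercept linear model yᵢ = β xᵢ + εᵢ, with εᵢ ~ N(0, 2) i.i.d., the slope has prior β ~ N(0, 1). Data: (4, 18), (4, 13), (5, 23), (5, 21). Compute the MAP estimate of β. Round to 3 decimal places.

log p(β | y) = −Σ(yᵢ − βxᵢ)²/(2·2) − β²/(2·1) + const.
Setting the derivative to zero: Σxᵢ(yᵢ − βxᵢ)/2 − β/1 = 0, so β = Σxᵢyᵢ / (Σxᵢ² + σ²/τ²).
Σxᵢyᵢ = 4·18 + 4·13 + 5·23 + 5·21 = 344; Σxᵢ² = 82; σ²/τ² = 2.
β̂_MAP = 344 / (82 + 2) = 344/84 ≈ 4.095.

β̂_MAP = 4.095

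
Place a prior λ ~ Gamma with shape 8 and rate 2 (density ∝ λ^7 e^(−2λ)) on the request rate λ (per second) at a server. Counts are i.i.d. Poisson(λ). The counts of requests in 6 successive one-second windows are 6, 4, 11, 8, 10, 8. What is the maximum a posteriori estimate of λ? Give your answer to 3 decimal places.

Σxᵢ = 6+4+11+8+10+8 = 47, with n = 6.
Posterior ∝ λ^7e^(−2λ) · λ^47e^(−6λ) = λ^54e^(−8λ), i.e. Gamma(shape=55, rate=8).
The mode of a Gamma(a, b) with a ≥ 1 (shape–rate) is (a−1)/b = 54/8 ≈ 6.750.

λ̂_MAP = 6.750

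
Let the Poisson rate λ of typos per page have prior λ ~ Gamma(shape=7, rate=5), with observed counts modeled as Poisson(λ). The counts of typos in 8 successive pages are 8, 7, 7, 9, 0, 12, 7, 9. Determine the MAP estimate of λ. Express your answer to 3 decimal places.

λ̂_MAP = 5.000

Σxᵢ = 8+7+7+9+0+12+7+9 = 59, with n = 8.
Posterior ∝ λ^6e^(−5λ) · λ^59e^(−8λ) = λ^65e^(−13λ), i.e. Gamma(shape=66, rate=13).
The mode of a Gamma(a, b) with a ≥ 1 (shape–rate) is (a−1)/b = 65/13 ≈ 5.000.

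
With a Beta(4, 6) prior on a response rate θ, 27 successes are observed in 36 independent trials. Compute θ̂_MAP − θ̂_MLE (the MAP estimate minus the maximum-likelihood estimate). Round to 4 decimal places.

Posterior is Beta(31, 15); MAP = (31−1)/(46−2) = 30/44 ≈ 0.68182.
MLE ignores the prior: θ̂_MLE = k/n = 27/36 ≈ 0.75000.
Difference = 30/44 − 27/36 = -3/44 ≈ -0.0682.

MAP − MLE = -0.0682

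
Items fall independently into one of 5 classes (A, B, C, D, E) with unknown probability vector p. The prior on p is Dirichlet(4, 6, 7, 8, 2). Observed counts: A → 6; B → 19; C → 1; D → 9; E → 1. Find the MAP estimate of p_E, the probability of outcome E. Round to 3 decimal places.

The posterior is Dirichlet(αᵢ + nᵢ) = Dirichlet(10, 25, 8, 17, 3).
For a Dirichlet(a₁,…,a_K) with all aᵢ > 1, the mode has j-th component (aⱼ − 1)/(Σaᵢ − K).
Here Σaᵢ = 63 and K = 5, so p_E = (3 − 1)/(63 − 5) = 2/58 ≈ 0.034.

MAP estimate of p_E = 0.034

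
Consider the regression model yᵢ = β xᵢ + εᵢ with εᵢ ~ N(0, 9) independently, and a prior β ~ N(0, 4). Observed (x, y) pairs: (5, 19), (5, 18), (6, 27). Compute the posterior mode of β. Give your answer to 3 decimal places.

β̂_MAP = 3.932

log p(β | y) = −Σ(yᵢ − βxᵢ)²/(2·9) − β²/(2·4) + const.
Setting the derivative to zero: Σxᵢ(yᵢ − βxᵢ)/9 − β/4 = 0, so β = Σxᵢyᵢ / (Σxᵢ² + σ²/τ²).
Σxᵢyᵢ = 5·19 + 5·18 + 6·27 = 347; Σxᵢ² = 86; σ²/τ² = 2.25.
β̂_MAP = 347 / (86 + 2.25) = 347/88.25 ≈ 3.932.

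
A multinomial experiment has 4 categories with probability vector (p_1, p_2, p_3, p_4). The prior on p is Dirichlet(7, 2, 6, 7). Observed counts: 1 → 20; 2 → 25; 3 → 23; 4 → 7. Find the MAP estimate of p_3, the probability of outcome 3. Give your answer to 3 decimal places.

MAP estimate: 0.301

The posterior is Dirichlet(αᵢ + nᵢ) = Dirichlet(27, 27, 29, 14).
For a Dirichlet(a₁,…,a_K) with all aᵢ > 1, the mode has j-th component (aⱼ − 1)/(Σaᵢ − K).
Here Σaᵢ = 97 and K = 4, so p_3 = (29 − 1)/(97 − 4) = 28/93 ≈ 0.301.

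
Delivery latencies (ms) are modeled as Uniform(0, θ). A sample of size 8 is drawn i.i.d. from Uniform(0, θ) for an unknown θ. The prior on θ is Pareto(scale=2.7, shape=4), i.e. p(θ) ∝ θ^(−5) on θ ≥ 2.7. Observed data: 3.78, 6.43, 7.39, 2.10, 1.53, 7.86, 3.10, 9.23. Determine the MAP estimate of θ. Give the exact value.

θ̂_MAP = 9.23

The Uniform(0, θ) likelihood is θ^(−n) for θ ≥ max(xᵢ), zero otherwise. Here max(xᵢ) = 9.23.
Posterior ∝ θ^(−5) · θ^(−8) = θ^(−13) on θ ≥ max(2.7, 9.23) = 9.23.
This density is strictly decreasing in θ, so the posterior mode lies at the lower boundary of the support.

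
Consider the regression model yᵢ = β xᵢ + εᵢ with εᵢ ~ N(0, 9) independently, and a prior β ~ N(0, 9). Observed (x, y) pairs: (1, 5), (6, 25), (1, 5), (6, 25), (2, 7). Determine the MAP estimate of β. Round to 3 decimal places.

log p(β | y) = −Σ(yᵢ − βxᵢ)²/(2·9) − β²/(2·9) + const.
Setting the derivative to zero: Σxᵢ(yᵢ − βxᵢ)/9 − β/9 = 0, so β = Σxᵢyᵢ / (Σxᵢ² + σ²/τ²).
Σxᵢyᵢ = 1·5 + 6·25 + 1·5 + 6·25 + 2·7 = 324; Σxᵢ² = 78; σ²/τ² = 1.
β̂_MAP = 324 / (78 + 1) = 324/79 ≈ 4.101.

β̂_MAP = 4.101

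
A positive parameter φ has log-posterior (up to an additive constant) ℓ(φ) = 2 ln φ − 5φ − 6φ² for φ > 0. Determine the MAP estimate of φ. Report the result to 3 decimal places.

ℓ'(φ) = 2/φ − 5 − 12φ. Setting this to zero and multiplying by φ: 12φ² + 5φ − 2 = 0.
φ = (−5 + √(5² + 4·12·2)) / (2·12) = (−5 + √121) / 24 = (−5 + 11)/24 = 1/4.
ℓ''(φ) = −2/φ² − 12 < 0, confirming a maximum.

φ̂_MAP = 0.250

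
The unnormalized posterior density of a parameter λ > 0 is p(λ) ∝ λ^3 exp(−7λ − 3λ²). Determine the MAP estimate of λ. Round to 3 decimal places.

λ̂_MAP = 0.333

ℓ'(λ) = 3/λ − 7 − 6λ. Setting this to zero and multiplying by λ: 6λ² + 7λ − 3 = 0.
λ = (−7 + √(7² + 4·6·3)) / (2·6) = (−7 + √121) / 12 = (−7 + 11)/12 = 1/3.
ℓ''(λ) = −3/λ² − 6 < 0, confirming a maximum.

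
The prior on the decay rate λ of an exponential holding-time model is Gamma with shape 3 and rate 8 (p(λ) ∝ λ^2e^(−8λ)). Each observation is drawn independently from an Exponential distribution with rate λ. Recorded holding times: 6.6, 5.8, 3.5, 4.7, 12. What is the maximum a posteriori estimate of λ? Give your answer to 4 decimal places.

The Exponential(rate=λ) likelihood is ∝ λ^n e^(−λΣtᵢ). Here n = 5 and Σtᵢ = 6.6 + 5.8 + 3.5 + 4.7 + 12 = 32.6.
Posterior ∝ λ^2e^(−8λ) · λ^5e^(−32.6λ) = λ^7e^(−40.6λ), i.e. Gamma(8, 40.6).
Mode = (a−1)/b = 7/40.6 ≈ 0.1724.

λ̂_MAP = 0.1724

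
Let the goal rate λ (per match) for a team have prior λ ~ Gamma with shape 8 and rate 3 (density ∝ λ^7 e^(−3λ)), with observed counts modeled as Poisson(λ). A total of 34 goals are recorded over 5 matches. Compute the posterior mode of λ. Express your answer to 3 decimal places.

Σxᵢ = 34, n = 5.
Posterior ∝ λ^7e^(−3λ) · λ^34e^(−5λ) = λ^41e^(−8λ), i.e. Gamma(shape=42, rate=8).
The mode of a Gamma(a, b) with a ≥ 1 (shape–rate) is (a−1)/b = 41/8 ≈ 5.125.

λ̂_MAP = 5.125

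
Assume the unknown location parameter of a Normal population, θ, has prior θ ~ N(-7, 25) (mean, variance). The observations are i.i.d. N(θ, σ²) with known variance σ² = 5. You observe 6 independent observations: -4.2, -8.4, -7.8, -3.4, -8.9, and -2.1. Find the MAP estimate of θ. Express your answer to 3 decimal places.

n = 6; x̄ = ((-4.2) + (-8.4) + (-7.8) + (-3.4) + (-8.9) + (-2.1))/6 = -34.8/6 = -5.8.
For a Normal prior and Normal likelihood with known variance, the posterior is Normal; its mode equals its mean, the precision-weighted average.
Prior precision 1/σ₀² = 1/25 = 0.04; data precision n/σ² = 6/5 = 1.2.
θ̂ = (0.04·(-7) + 1.2·(-5.8)) / (0.04 + 1.2) = (-7.24)/1.24 = -181/31 ≈ -5.839.

θ̂_MAP = -5.839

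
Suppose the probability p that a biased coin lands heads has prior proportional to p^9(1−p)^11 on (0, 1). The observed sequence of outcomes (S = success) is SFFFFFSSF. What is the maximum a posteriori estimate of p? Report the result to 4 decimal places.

p̂_MAP = 0.4138

The prior density ∝ p^9(1−p)^11 is the kernel of Beta(10, 12).
Data: 3 successes in 9 trials (from the sequence). The binomial likelihood contributes p^3(1−p)^6, so the posterior is Beta(10+3, 12+6) = Beta(13, 18).
For Beta(a, b) with a, b > 1 the mode is (a−1)/(a+b−2) = 12/29 ≈ 0.4138.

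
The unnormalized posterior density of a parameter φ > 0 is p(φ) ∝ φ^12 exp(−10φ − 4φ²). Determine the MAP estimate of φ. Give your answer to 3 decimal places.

ℓ'(φ) = 12/φ − 10 − 8φ. Setting this to zero and multiplying by φ: 8φ² + 10φ − 12 = 0.
φ = (−10 + √(10² + 4·8·12)) / (2·8) = (−10 + √484) / 16 = (−10 + 22)/16 = 3/4.
ℓ''(φ) = −12/φ² − 8 < 0, confirming a maximum.

φ̂_MAP = 0.750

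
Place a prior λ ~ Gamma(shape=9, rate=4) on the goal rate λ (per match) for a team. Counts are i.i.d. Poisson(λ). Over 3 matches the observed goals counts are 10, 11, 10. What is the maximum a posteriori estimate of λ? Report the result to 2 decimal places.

Σxᵢ = 10+11+10 = 31, with n = 3.
Posterior ∝ λ^8e^(−4λ) · λ^31e^(−3λ) = λ^39e^(−7λ), i.e. Gamma(shape=40, rate=7).
The mode of a Gamma(a, b) with a ≥ 1 (shape–rate) is (a−1)/b = 39/7 ≈ 5.57.

λ̂_MAP = 5.57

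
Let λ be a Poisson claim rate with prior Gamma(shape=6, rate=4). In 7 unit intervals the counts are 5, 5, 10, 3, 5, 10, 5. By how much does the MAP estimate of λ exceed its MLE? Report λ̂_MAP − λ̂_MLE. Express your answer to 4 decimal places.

MAP − MLE = -1.7792

Σxᵢ = 43. Posterior is Gamma(49, 11); MAP = (49−1)/11 = 48/11 ≈ 4.36364.
MLE = x̄ = 43/7 ≈ 6.14286.
Difference = 48/11 − 43/7 = -137/77 ≈ -1.7792.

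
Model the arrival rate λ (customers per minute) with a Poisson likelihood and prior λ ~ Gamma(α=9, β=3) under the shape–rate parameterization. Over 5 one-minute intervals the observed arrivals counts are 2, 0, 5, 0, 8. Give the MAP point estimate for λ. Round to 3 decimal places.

λ̂_MAP = 2.875

Σxᵢ = 2+0+5+0+8 = 15, with n = 5.
Posterior ∝ λ^8e^(−3λ) · λ^15e^(−5λ) = λ^23e^(−8λ), i.e. Gamma(shape=24, rate=8).
The mode of a Gamma(a, b) with a ≥ 1 (shape–rate) is (a−1)/b = 23/8 ≈ 2.875.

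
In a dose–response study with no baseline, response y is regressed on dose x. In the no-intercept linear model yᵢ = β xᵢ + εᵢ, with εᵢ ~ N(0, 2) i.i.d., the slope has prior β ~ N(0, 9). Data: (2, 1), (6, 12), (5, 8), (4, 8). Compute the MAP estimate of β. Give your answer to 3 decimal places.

log p(β | y) = −Σ(yᵢ − βxᵢ)²/(2·2) − β²/(2·9) + const.
Setting the derivative to zero: Σxᵢ(yᵢ − βxᵢ)/2 − β/9 = 0, so β = Σxᵢyᵢ / (Σxᵢ² + σ²/τ²).
Σxᵢyᵢ = 2·1 + 6·12 + 5·8 + 4·8 = 146; Σxᵢ² = 81; σ²/τ² = 2/9.
β̂_MAP = 146 / (81 + 2/9) = 146/(731/9) = 1314/731 ≈ 1.798.

β̂_MAP = 1.798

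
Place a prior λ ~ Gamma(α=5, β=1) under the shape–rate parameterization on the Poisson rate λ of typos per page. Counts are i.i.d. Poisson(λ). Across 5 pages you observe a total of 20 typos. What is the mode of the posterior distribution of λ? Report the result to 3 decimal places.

Σxᵢ = 20, n = 5.
Posterior ∝ λ^4e^(−1λ) · λ^20e^(−5λ) = λ^24e^(−6λ), i.e. Gamma(shape=25, rate=6).
The mode of a Gamma(a, b) with a ≥ 1 (shape–rate) is (a−1)/b = 24/6 ≈ 4.000.

λ̂_MAP = 4.000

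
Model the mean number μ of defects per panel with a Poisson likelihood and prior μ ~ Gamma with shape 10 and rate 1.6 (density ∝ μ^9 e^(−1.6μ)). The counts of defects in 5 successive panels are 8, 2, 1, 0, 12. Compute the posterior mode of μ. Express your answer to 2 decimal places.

μ̂_MAP = 4.85

Σxᵢ = 8+2+1+0+12 = 23, with n = 5.
Posterior ∝ μ^9e^(−1.6μ) · μ^23e^(−5μ) = μ^32e^(−6.6μ), i.e. Gamma(shape=33, rate=6.6).
The mode of a Gamma(a, b) with a ≥ 1 (shape–rate) is (a−1)/b = 32/6.6 ≈ 4.85.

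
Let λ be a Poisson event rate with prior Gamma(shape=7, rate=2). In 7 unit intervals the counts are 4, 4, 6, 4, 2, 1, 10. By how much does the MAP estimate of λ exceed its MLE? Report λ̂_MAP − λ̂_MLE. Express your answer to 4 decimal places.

Σxᵢ = 31. Posterior is Gamma(38, 9); MAP = (38−1)/9 = 37/9 ≈ 4.11111.
MLE = x̄ = 31/7 ≈ 4.42857.
Difference = 37/9 − 31/7 = -20/63 ≈ -0.3175.

MAP − MLE = -0.3175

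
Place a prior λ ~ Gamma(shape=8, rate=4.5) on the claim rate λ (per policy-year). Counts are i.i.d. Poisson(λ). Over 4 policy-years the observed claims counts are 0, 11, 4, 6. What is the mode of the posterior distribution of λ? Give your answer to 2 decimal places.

Σxᵢ = 0+11+4+6 = 21, with n = 4.
Posterior ∝ λ^7e^(−4.5λ) · λ^21e^(−4λ) = λ^28e^(−8.5λ), i.e. Gamma(shape=29, rate=8.5).
The mode of a Gamma(a, b) with a ≥ 1 (shape–rate) is (a−1)/b = 28/8.5 ≈ 3.29.

λ̂_MAP = 3.29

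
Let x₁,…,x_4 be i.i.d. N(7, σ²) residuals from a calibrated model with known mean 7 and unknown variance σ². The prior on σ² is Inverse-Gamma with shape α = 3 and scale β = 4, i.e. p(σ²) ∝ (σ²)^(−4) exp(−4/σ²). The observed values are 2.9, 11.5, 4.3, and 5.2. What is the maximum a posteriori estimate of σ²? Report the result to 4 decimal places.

Sum of squared deviations about the known mean: SS = (2.9−7)² + (11.5−7)² + (4.3−7)² + (5.2−7)² = 47.59.
The Normal likelihood contributes (σ²)^(−n/2) exp(−SS/(2σ²)), so the posterior is Inverse-Gamma(α + n/2, β + SS/2) = Inverse-Gamma(5, 27.795).
The mode of Inverse-Gamma(a, b) is b/(a+1) = 27.795/6 ≈ 4.6325.

σ̂²_MAP = 4.6325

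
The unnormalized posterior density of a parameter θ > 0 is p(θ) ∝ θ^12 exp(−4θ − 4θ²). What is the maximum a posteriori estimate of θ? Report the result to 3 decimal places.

ℓ'(θ) = 12/θ − 4 − 8θ. Setting this to zero and multiplying by θ: 8θ² + 4θ − 12 = 0.
θ = (−4 + √(4² + 4·8·12)) / (2·8) = (−4 + √400) / 16 = (−4 + 20)/16 = 1.
ℓ''(θ) = −12/θ² − 8 < 0, confirming a maximum.

θ̂_MAP = 1.000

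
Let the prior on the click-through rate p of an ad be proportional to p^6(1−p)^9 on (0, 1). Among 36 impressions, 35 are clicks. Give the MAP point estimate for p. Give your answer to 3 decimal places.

p̂_MAP = 0.804

The prior density ∝ p^6(1−p)^9 is the kernel of Beta(7, 10).
Data: 35 successes in 36 trials. The binomial likelihood contributes p^35(1−p)^1, so the posterior is Beta(7+35, 10+1) = Beta(42, 11).
For Beta(a, b) with a, b > 1 the mode is (a−1)/(a+b−2) = 41/51 ≈ 0.804.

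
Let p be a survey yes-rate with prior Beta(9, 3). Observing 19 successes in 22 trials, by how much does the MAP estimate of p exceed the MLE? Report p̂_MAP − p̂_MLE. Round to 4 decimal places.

Posterior is Beta(28, 6); MAP = (28−1)/(34−2) = 27/32 ≈ 0.84375.
MLE ignores the prior: p̂_MLE = k/n = 19/22 ≈ 0.86364.
Difference = 27/32 − 19/22 = -7/352 ≈ -0.0199.

MAP − MLE = -0.0199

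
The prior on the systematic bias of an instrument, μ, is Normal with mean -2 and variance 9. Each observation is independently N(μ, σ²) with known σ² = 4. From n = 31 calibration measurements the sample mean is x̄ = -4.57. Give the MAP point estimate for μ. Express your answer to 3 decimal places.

n = 31, x̄ = -4.57.
For a Normal prior and Normal likelihood with known variance, the posterior is Normal; its mode equals its mean, the precision-weighted average.
Prior precision 1/σ₀² = 1/9; data precision n/σ² = 31/4 = 7.75.
μ̂ = ((1/9)·(-2) + 7.75·(-4.57)) / (1/9 + 7.75) = (-128303/3600)/(283/36) = -128303/28300 ≈ -4.534.

μ̂_MAP = -4.534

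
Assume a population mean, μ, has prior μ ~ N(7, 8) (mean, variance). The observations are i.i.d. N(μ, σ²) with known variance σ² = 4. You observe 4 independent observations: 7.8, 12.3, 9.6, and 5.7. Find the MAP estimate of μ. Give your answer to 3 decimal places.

μ̂_MAP = 8.644

n = 4; x̄ = (7.8 + 12.3 + 9.6 + 5.7)/4 = 35.4/4 = 8.85.
For a Normal prior and Normal likelihood with known variance, the posterior is Normal; its mode equals its mean, the precision-weighted average.
Prior precision 1/σ₀² = 1/8 = 0.125; data precision n/σ² = 4/4 = 1.
μ̂ = (0.125·7 + 1·8.85) / (0.125 + 1) = 9.725/1.125 = 389/45 ≈ 8.644.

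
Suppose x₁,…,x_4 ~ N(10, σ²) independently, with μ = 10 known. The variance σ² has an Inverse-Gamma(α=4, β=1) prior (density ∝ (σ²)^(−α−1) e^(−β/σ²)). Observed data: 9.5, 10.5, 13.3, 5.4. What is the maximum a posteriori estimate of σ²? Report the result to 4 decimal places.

Sum of squared deviations about the known mean: SS = (9.5−10)² + (10.5−10)² + (13.3−10)² + (5.4−10)² = 32.55.
The Normal likelihood contributes (σ²)^(−n/2) exp(−SS/(2σ²)), so the posterior is Inverse-Gamma(α + n/2, β + SS/2) = Inverse-Gamma(6, 17.275).
The mode of Inverse-Gamma(a, b) is b/(a+1) = 17.275/7 ≈ 2.4679.

σ̂²_MAP = 2.4679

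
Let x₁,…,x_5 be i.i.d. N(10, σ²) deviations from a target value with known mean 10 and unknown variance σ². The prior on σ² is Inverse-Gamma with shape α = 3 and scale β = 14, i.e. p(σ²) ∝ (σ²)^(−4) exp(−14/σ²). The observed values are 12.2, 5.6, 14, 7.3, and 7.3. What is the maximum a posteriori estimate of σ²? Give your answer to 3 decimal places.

σ̂²_MAP = 6.368

Sum of squared deviations about the known mean: SS = (12.2−10)² + (5.6−10)² + (14−10)² + (7.3−10)² + (7.3−10)² = 54.78.
The Normal likelihood contributes (σ²)^(−n/2) exp(−SS/(2σ²)), so the posterior is Inverse-Gamma(α + n/2, β + SS/2) = Inverse-Gamma(5.5, 41.39).
The mode of Inverse-Gamma(a, b) is b/(a+1) = 41.39/6.5 ≈ 6.368.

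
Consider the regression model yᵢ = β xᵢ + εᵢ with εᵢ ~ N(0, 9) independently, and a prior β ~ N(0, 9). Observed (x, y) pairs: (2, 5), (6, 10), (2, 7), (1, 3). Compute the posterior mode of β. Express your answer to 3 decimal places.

β̂_MAP = 1.891

log p(β | y) = −Σ(yᵢ − βxᵢ)²/(2·9) − β²/(2·9) + const.
Setting the derivative to zero: Σxᵢ(yᵢ − βxᵢ)/9 − β/9 = 0, so β = Σxᵢyᵢ / (Σxᵢ² + σ²/τ²).
Σxᵢyᵢ = 2·5 + 6·10 + 2·7 + 1·3 = 87; Σxᵢ² = 45; σ²/τ² = 1.
β̂_MAP = 87 / (45 + 1) = 87/46 ≈ 1.891.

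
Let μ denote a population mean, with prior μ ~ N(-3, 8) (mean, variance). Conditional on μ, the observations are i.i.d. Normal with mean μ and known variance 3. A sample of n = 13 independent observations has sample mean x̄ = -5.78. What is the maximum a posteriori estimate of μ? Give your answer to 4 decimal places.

n = 13, x̄ = -5.78.
For a Normal prior and Normal likelihood with known variance, the posterior is Normal; its mode equals its mean, the precision-weighted average.
Prior precision 1/σ₀² = 1/8 = 0.125; data precision n/σ² = 13/3.
μ̂ = (0.125·(-3) + (13/3)·(-5.78)) / (0.125 + 13/3) = (-15253/600)/(107/24) = -15253/2675 ≈ -5.7021.

μ̂_MAP = -5.7021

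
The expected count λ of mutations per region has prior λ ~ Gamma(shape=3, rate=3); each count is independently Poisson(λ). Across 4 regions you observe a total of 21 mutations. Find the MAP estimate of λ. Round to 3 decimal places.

λ̂_MAP = 3.286

Σxᵢ = 21, n = 4.
Posterior ∝ λ^2e^(−3λ) · λ^21e^(−4λ) = λ^23e^(−7λ), i.e. Gamma(shape=24, rate=7).
The mode of a Gamma(a, b) with a ≥ 1 (shape–rate) is (a−1)/b = 23/7 ≈ 3.286.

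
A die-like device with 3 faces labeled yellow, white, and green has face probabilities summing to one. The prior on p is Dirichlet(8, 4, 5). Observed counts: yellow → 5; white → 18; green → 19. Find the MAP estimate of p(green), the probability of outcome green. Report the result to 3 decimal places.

The posterior is Dirichlet(αᵢ + nᵢ) = Dirichlet(13, 22, 24).
For a Dirichlet(a₁,…,a_K) with all aᵢ > 1, the mode has j-th component (aⱼ − 1)/(Σaᵢ − K).
Here Σaᵢ = 59 and K = 3, so p(green) = (24 − 1)/(59 − 3) = 23/56 ≈ 0.411.

MAP estimate of p(green) = 0.411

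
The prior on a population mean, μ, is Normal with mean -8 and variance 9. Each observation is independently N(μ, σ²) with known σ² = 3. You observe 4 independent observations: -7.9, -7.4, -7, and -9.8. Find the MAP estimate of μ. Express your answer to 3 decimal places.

n = 4; x̄ = ((-7.9) + (-7.4) + (-7) + (-9.8))/4 = -32.1/4 = -8.025.
For a Normal prior and Normal likelihood with known variance, the posterior is Normal; its mode equals its mean, the precision-weighted average.
Prior precision 1/σ₀² = 1/9; data precision n/σ² = 4/3.
μ̂ = ((1/9)·(-8) + (4/3)·(-8.025)) / (1/9 + 4/3) = (-1043/90)/(13/9) = -1043/130 ≈ -8.023.

μ̂_MAP = -8.023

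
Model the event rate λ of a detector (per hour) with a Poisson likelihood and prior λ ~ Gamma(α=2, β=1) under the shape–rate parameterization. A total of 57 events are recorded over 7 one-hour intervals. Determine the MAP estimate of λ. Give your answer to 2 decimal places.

λ̂_MAP = 7.25

Σxᵢ = 57, n = 7.
Posterior ∝ λe^(−1λ) · λ^57e^(−7λ) = λ^58e^(−8λ), i.e. Gamma(shape=59, rate=8).
The mode of a Gamma(a, b) with a ≥ 1 (shape–rate) is (a−1)/b = 58/8 ≈ 7.25.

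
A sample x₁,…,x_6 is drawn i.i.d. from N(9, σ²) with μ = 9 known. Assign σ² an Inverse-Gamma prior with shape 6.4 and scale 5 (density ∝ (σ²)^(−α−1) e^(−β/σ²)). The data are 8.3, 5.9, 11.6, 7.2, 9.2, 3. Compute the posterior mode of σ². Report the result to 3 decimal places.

σ̂²_MAP = 3.180

Sum of squared deviations about the known mean: SS = (8.3−9)² + (5.9−9)² + (11.6−9)² + (7.2−9)² + (9.2−9)² + (3−9)² = 56.14.
The Normal likelihood contributes (σ²)^(−n/2) exp(−SS/(2σ²)), so the posterior is Inverse-Gamma(α + n/2, β + SS/2) = Inverse-Gamma(9.4, 33.07).
The mode of Inverse-Gamma(a, b) is b/(a+1) = 33.07/10.4 ≈ 3.180.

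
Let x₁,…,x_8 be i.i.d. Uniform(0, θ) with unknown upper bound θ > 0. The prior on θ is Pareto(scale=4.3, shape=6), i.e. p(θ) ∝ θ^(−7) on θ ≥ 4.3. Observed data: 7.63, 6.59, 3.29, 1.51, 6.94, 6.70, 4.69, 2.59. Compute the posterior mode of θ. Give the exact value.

θ̂_MAP = 7.63

The Uniform(0, θ) likelihood is θ^(−n) for θ ≥ max(xᵢ), zero otherwise. Here max(xᵢ) = 7.63.
Posterior ∝ θ^(−7) · θ^(−8) = θ^(−15) on θ ≥ max(4.3, 7.63) = 7.63.
This density is strictly decreasing in θ, so the posterior mode lies at the lower boundary of the support.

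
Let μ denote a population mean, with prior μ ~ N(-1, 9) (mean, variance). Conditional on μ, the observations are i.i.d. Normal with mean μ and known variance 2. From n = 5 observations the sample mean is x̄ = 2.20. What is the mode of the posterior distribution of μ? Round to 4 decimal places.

n = 5, x̄ = 2.20.
For a Normal prior and Normal likelihood with known variance, the posterior is Normal; its mode equals its mean, the precision-weighted average.
Prior precision 1/σ₀² = 1/9; data precision n/σ² = 5/2 = 2.5.
μ̂ = ((1/9)·(-1) + 2.5·2.2) / (1/9 + 2.5) = (97/18)/(47/18) = 97/47 ≈ 2.0638.

μ̂_MAP = 2.0638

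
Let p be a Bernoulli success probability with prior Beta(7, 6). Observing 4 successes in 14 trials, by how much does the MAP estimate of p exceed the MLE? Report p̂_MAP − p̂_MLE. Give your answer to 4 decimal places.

MAP − MLE = 0.1143

Posterior is Beta(11, 16); MAP = (11−1)/(27−2) = 10/25 ≈ 0.40000.
MLE ignores the prior: p̂_MLE = k/n = 4/14 ≈ 0.28571.
Difference = 10/25 − 4/14 = 4/35 ≈ 0.1143.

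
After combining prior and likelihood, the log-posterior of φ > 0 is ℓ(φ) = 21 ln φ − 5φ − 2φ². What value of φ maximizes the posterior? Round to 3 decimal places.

φ̂_MAP = 1.750

ℓ'(φ) = 21/φ − 5 − 4φ. Setting this to zero and multiplying by φ: 4φ² + 5φ − 21 = 0.
φ = (−5 + √(5² + 4·4·21)) / (2·4) = (−5 + √361) / 8 = (−5 + 19)/8 = 7/4.
ℓ''(φ) = −21/φ² − 4 < 0, confirming a maximum.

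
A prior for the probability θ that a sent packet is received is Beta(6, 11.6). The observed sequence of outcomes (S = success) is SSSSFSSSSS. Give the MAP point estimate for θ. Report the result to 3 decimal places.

Prior: Beta(6, 11.6).
Data: 9 successes in 10 trials (from the sequence). The binomial likelihood contributes θ^9(1−θ)^1, so the posterior is Beta(6+9, 11.6+1) = Beta(15, 12.6).
For Beta(a, b) with a, b > 1 the mode is (a−1)/(a+b−2) = 14/25.6 ≈ 0.547.

θ̂_MAP = 0.547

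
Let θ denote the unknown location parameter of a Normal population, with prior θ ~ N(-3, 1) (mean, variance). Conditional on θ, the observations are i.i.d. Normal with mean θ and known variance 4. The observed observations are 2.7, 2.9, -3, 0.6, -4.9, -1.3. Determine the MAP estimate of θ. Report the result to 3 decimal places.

θ̂_MAP = -1.500

n = 6; x̄ = (2.7 + 2.9 + (-3) + 0.6 + (-4.9) + (-1.3))/6 = -3/6 = -0.5.
For a Normal prior and Normal likelihood with known variance, the posterior is Normal; its mode equals its mean, the precision-weighted average.
Prior precision 1/σ₀² = 1/1 = 1; data precision n/σ² = 6/4 = 1.5.
θ̂ = (1·(-3) + 1.5·(-0.5)) / (1 + 1.5) = (-3.75)/2.5 = -1.500.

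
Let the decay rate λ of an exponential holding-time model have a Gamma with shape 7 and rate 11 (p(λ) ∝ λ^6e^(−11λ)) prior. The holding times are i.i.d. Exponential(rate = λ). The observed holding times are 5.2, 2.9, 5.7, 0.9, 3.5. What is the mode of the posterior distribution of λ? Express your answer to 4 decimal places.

The Exponential(rate=λ) likelihood is ∝ λ^n e^(−λΣtᵢ). Here n = 5 and Σtᵢ = 5.2 + 2.9 + 5.7 + 0.9 + 3.5 = 18.2.
Posterior ∝ λ^6e^(−11λ) · λ^5e^(−18.2λ) = λ^11e^(−29.2λ), i.e. Gamma(12, 29.2).
Mode = (a−1)/b = 11/29.2 ≈ 0.3767.

λ̂_MAP = 0.3767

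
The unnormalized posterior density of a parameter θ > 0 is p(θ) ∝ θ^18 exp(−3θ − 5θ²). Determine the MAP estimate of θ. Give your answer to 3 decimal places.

θ̂_MAP = 1.200

ℓ'(θ) = 18/θ − 3 − 10θ. Setting this to zero and multiplying by θ: 10θ² + 3θ − 18 = 0.
θ = (−3 + √(3² + 4·10·18)) / (2·10) = (−3 + √729) / 20 = (−3 + 27)/20 = 6/5.
ℓ''(θ) = −18/θ² − 10 < 0, confirming a maximum.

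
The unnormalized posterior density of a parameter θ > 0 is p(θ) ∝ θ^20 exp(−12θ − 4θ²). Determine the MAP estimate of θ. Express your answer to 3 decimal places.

θ̂_MAP = 1.000

ℓ'(θ) = 20/θ − 12 − 8θ. Setting this to zero and multiplying by θ: 8θ² + 12θ − 20 = 0.
θ = (−12 + √(12² + 4·8·20)) / (2·8) = (−12 + √784) / 16 = (−12 + 28)/16 = 1.
ℓ''(θ) = −20/θ² − 8 < 0, confirming a maximum.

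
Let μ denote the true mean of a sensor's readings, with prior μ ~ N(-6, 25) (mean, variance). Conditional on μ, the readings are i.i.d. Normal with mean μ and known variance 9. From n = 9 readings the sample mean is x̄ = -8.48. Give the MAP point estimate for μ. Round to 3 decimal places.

n = 9, x̄ = -8.48.
For a Normal prior and Normal likelihood with known variance, the posterior is Normal; its mode equals its mean, the precision-weighted average.
Prior precision 1/σ₀² = 1/25 = 0.04; data precision n/σ² = 9/9 = 1.
μ̂ = (0.04·(-6) + 1·(-8.48)) / (0.04 + 1) = (-8.72)/1.04 = -109/13 ≈ -8.385.

μ̂_MAP = -8.385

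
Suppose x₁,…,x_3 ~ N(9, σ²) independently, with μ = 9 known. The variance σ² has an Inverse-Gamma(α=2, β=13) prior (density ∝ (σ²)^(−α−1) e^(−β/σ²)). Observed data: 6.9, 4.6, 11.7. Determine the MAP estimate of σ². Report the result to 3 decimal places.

Sum of squared deviations about the known mean: SS = (6.9−9)² + (4.6−9)² + (11.7−9)² = 31.06.
The Normal likelihood contributes (σ²)^(−n/2) exp(−SS/(2σ²)), so the posterior is Inverse-Gamma(α + n/2, β + SS/2) = Inverse-Gamma(3.5, 28.53).
The mode of Inverse-Gamma(a, b) is b/(a+1) = 28.53/4.5 ≈ 6.340.

σ̂²_MAP = 6.340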